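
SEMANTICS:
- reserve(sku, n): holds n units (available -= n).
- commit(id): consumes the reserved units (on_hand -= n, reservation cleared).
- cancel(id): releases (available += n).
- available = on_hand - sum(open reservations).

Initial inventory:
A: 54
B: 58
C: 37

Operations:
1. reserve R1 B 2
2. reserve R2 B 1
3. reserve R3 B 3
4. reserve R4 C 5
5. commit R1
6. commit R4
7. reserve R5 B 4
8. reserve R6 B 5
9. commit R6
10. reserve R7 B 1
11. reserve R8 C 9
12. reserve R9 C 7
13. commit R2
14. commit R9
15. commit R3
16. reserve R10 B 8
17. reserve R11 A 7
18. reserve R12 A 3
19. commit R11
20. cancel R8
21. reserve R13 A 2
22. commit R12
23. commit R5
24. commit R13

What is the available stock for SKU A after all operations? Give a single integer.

Step 1: reserve R1 B 2 -> on_hand[A=54 B=58 C=37] avail[A=54 B=56 C=37] open={R1}
Step 2: reserve R2 B 1 -> on_hand[A=54 B=58 C=37] avail[A=54 B=55 C=37] open={R1,R2}
Step 3: reserve R3 B 3 -> on_hand[A=54 B=58 C=37] avail[A=54 B=52 C=37] open={R1,R2,R3}
Step 4: reserve R4 C 5 -> on_hand[A=54 B=58 C=37] avail[A=54 B=52 C=32] open={R1,R2,R3,R4}
Step 5: commit R1 -> on_hand[A=54 B=56 C=37] avail[A=54 B=52 C=32] open={R2,R3,R4}
Step 6: commit R4 -> on_hand[A=54 B=56 C=32] avail[A=54 B=52 C=32] open={R2,R3}
Step 7: reserve R5 B 4 -> on_hand[A=54 B=56 C=32] avail[A=54 B=48 C=32] open={R2,R3,R5}
Step 8: reserve R6 B 5 -> on_hand[A=54 B=56 C=32] avail[A=54 B=43 C=32] open={R2,R3,R5,R6}
Step 9: commit R6 -> on_hand[A=54 B=51 C=32] avail[A=54 B=43 C=32] open={R2,R3,R5}
Step 10: reserve R7 B 1 -> on_hand[A=54 B=51 C=32] avail[A=54 B=42 C=32] open={R2,R3,R5,R7}
Step 11: reserve R8 C 9 -> on_hand[A=54 B=51 C=32] avail[A=54 B=42 C=23] open={R2,R3,R5,R7,R8}
Step 12: reserve R9 C 7 -> on_hand[A=54 B=51 C=32] avail[A=54 B=42 C=16] open={R2,R3,R5,R7,R8,R9}
Step 13: commit R2 -> on_hand[A=54 B=50 C=32] avail[A=54 B=42 C=16] open={R3,R5,R7,R8,R9}
Step 14: commit R9 -> on_hand[A=54 B=50 C=25] avail[A=54 B=42 C=16] open={R3,R5,R7,R8}
Step 15: commit R3 -> on_hand[A=54 B=47 C=25] avail[A=54 B=42 C=16] open={R5,R7,R8}
Step 16: reserve R10 B 8 -> on_hand[A=54 B=47 C=25] avail[A=54 B=34 C=16] open={R10,R5,R7,R8}
Step 17: reserve R11 A 7 -> on_hand[A=54 B=47 C=25] avail[A=47 B=34 C=16] open={R10,R11,R5,R7,R8}
Step 18: reserve R12 A 3 -> on_hand[A=54 B=47 C=25] avail[A=44 B=34 C=16] open={R10,R11,R12,R5,R7,R8}
Step 19: commit R11 -> on_hand[A=47 B=47 C=25] avail[A=44 B=34 C=16] open={R10,R12,R5,R7,R8}
Step 20: cancel R8 -> on_hand[A=47 B=47 C=25] avail[A=44 B=34 C=25] open={R10,R12,R5,R7}
Step 21: reserve R13 A 2 -> on_hand[A=47 B=47 C=25] avail[A=42 B=34 C=25] open={R10,R12,R13,R5,R7}
Step 22: commit R12 -> on_hand[A=44 B=47 C=25] avail[A=42 B=34 C=25] open={R10,R13,R5,R7}
Step 23: commit R5 -> on_hand[A=44 B=43 C=25] avail[A=42 B=34 C=25] open={R10,R13,R7}
Step 24: commit R13 -> on_hand[A=42 B=43 C=25] avail[A=42 B=34 C=25] open={R10,R7}
Final available[A] = 42

Answer: 42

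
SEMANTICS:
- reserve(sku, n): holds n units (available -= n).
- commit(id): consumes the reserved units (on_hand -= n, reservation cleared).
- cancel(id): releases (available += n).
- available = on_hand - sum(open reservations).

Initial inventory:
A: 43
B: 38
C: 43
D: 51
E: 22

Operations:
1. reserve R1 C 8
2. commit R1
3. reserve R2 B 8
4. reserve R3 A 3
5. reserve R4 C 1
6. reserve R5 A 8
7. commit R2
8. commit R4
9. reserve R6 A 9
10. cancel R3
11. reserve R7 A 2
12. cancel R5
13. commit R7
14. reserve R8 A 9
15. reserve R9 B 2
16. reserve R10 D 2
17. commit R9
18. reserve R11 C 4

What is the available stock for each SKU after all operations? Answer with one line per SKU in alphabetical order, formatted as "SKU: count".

Step 1: reserve R1 C 8 -> on_hand[A=43 B=38 C=43 D=51 E=22] avail[A=43 B=38 C=35 D=51 E=22] open={R1}
Step 2: commit R1 -> on_hand[A=43 B=38 C=35 D=51 E=22] avail[A=43 B=38 C=35 D=51 E=22] open={}
Step 3: reserve R2 B 8 -> on_hand[A=43 B=38 C=35 D=51 E=22] avail[A=43 B=30 C=35 D=51 E=22] open={R2}
Step 4: reserve R3 A 3 -> on_hand[A=43 B=38 C=35 D=51 E=22] avail[A=40 B=30 C=35 D=51 E=22] open={R2,R3}
Step 5: reserve R4 C 1 -> on_hand[A=43 B=38 C=35 D=51 E=22] avail[A=40 B=30 C=34 D=51 E=22] open={R2,R3,R4}
Step 6: reserve R5 A 8 -> on_hand[A=43 B=38 C=35 D=51 E=22] avail[A=32 B=30 C=34 D=51 E=22] open={R2,R3,R4,R5}
Step 7: commit R2 -> on_hand[A=43 B=30 C=35 D=51 E=22] avail[A=32 B=30 C=34 D=51 E=22] open={R3,R4,R5}
Step 8: commit R4 -> on_hand[A=43 B=30 C=34 D=51 E=22] avail[A=32 B=30 C=34 D=51 E=22] open={R3,R5}
Step 9: reserve R6 A 9 -> on_hand[A=43 B=30 C=34 D=51 E=22] avail[A=23 B=30 C=34 D=51 E=22] open={R3,R5,R6}
Step 10: cancel R3 -> on_hand[A=43 B=30 C=34 D=51 E=22] avail[A=26 B=30 C=34 D=51 E=22] open={R5,R6}
Step 11: reserve R7 A 2 -> on_hand[A=43 B=30 C=34 D=51 E=22] avail[A=24 B=30 C=34 D=51 E=22] open={R5,R6,R7}
Step 12: cancel R5 -> on_hand[A=43 B=30 C=34 D=51 E=22] avail[A=32 B=30 C=34 D=51 E=22] open={R6,R7}
Step 13: commit R7 -> on_hand[A=41 B=30 C=34 D=51 E=22] avail[A=32 B=30 C=34 D=51 E=22] open={R6}
Step 14: reserve R8 A 9 -> on_hand[A=41 B=30 C=34 D=51 E=22] avail[A=23 B=30 C=34 D=51 E=22] open={R6,R8}
Step 15: reserve R9 B 2 -> on_hand[A=41 B=30 C=34 D=51 E=22] avail[A=23 B=28 C=34 D=51 E=22] open={R6,R8,R9}
Step 16: reserve R10 D 2 -> on_hand[A=41 B=30 C=34 D=51 E=22] avail[A=23 B=28 C=34 D=49 E=22] open={R10,R6,R8,R9}
Step 17: commit R9 -> on_hand[A=41 B=28 C=34 D=51 E=22] avail[A=23 B=28 C=34 D=49 E=22] open={R10,R6,R8}
Step 18: reserve R11 C 4 -> on_hand[A=41 B=28 C=34 D=51 E=22] avail[A=23 B=28 C=30 D=49 E=22] open={R10,R11,R6,R8}

Answer: A: 23
B: 28
C: 30
D: 49
E: 22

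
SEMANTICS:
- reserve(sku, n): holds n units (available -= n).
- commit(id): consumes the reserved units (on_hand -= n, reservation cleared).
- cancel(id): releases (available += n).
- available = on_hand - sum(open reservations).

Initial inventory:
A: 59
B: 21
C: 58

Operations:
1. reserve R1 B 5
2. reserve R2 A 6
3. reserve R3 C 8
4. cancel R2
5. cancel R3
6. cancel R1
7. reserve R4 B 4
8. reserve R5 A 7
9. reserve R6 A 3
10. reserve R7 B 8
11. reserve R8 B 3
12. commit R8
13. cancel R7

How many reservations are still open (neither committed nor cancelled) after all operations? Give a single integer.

Answer: 3

Derivation:
Step 1: reserve R1 B 5 -> on_hand[A=59 B=21 C=58] avail[A=59 B=16 C=58] open={R1}
Step 2: reserve R2 A 6 -> on_hand[A=59 B=21 C=58] avail[A=53 B=16 C=58] open={R1,R2}
Step 3: reserve R3 C 8 -> on_hand[A=59 B=21 C=58] avail[A=53 B=16 C=50] open={R1,R2,R3}
Step 4: cancel R2 -> on_hand[A=59 B=21 C=58] avail[A=59 B=16 C=50] open={R1,R3}
Step 5: cancel R3 -> on_hand[A=59 B=21 C=58] avail[A=59 B=16 C=58] open={R1}
Step 6: cancel R1 -> on_hand[A=59 B=21 C=58] avail[A=59 B=21 C=58] open={}
Step 7: reserve R4 B 4 -> on_hand[A=59 B=21 C=58] avail[A=59 B=17 C=58] open={R4}
Step 8: reserve R5 A 7 -> on_hand[A=59 B=21 C=58] avail[A=52 B=17 C=58] open={R4,R5}
Step 9: reserve R6 A 3 -> on_hand[A=59 B=21 C=58] avail[A=49 B=17 C=58] open={R4,R5,R6}
Step 10: reserve R7 B 8 -> on_hand[A=59 B=21 C=58] avail[A=49 B=9 C=58] open={R4,R5,R6,R7}
Step 11: reserve R8 B 3 -> on_hand[A=59 B=21 C=58] avail[A=49 B=6 C=58] open={R4,R5,R6,R7,R8}
Step 12: commit R8 -> on_hand[A=59 B=18 C=58] avail[A=49 B=6 C=58] open={R4,R5,R6,R7}
Step 13: cancel R7 -> on_hand[A=59 B=18 C=58] avail[A=49 B=14 C=58] open={R4,R5,R6}
Open reservations: ['R4', 'R5', 'R6'] -> 3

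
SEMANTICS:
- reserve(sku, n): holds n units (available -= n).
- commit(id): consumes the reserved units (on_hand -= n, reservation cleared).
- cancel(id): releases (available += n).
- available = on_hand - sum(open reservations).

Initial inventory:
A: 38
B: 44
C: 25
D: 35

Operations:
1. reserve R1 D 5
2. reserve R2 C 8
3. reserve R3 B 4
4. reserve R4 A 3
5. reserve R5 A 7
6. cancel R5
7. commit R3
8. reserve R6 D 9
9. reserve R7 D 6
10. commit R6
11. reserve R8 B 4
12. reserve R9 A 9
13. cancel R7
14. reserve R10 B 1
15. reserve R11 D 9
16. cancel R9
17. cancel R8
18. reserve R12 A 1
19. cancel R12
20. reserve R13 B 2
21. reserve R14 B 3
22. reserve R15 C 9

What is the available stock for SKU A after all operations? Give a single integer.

Answer: 35

Derivation:
Step 1: reserve R1 D 5 -> on_hand[A=38 B=44 C=25 D=35] avail[A=38 B=44 C=25 D=30] open={R1}
Step 2: reserve R2 C 8 -> on_hand[A=38 B=44 C=25 D=35] avail[A=38 B=44 C=17 D=30] open={R1,R2}
Step 3: reserve R3 B 4 -> on_hand[A=38 B=44 C=25 D=35] avail[A=38 B=40 C=17 D=30] open={R1,R2,R3}
Step 4: reserve R4 A 3 -> on_hand[A=38 B=44 C=25 D=35] avail[A=35 B=40 C=17 D=30] open={R1,R2,R3,R4}
Step 5: reserve R5 A 7 -> on_hand[A=38 B=44 C=25 D=35] avail[A=28 B=40 C=17 D=30] open={R1,R2,R3,R4,R5}
Step 6: cancel R5 -> on_hand[A=38 B=44 C=25 D=35] avail[A=35 B=40 C=17 D=30] open={R1,R2,R3,R4}
Step 7: commit R3 -> on_hand[A=38 B=40 C=25 D=35] avail[A=35 B=40 C=17 D=30] open={R1,R2,R4}
Step 8: reserve R6 D 9 -> on_hand[A=38 B=40 C=25 D=35] avail[A=35 B=40 C=17 D=21] open={R1,R2,R4,R6}
Step 9: reserve R7 D 6 -> on_hand[A=38 B=40 C=25 D=35] avail[A=35 B=40 C=17 D=15] open={R1,R2,R4,R6,R7}
Step 10: commit R6 -> on_hand[A=38 B=40 C=25 D=26] avail[A=35 B=40 C=17 D=15] open={R1,R2,R4,R7}
Step 11: reserve R8 B 4 -> on_hand[A=38 B=40 C=25 D=26] avail[A=35 B=36 C=17 D=15] open={R1,R2,R4,R7,R8}
Step 12: reserve R9 A 9 -> on_hand[A=38 B=40 C=25 D=26] avail[A=26 B=36 C=17 D=15] open={R1,R2,R4,R7,R8,R9}
Step 13: cancel R7 -> on_hand[A=38 B=40 C=25 D=26] avail[A=26 B=36 C=17 D=21] open={R1,R2,R4,R8,R9}
Step 14: reserve R10 B 1 -> on_hand[A=38 B=40 C=25 D=26] avail[A=26 B=35 C=17 D=21] open={R1,R10,R2,R4,R8,R9}
Step 15: reserve R11 D 9 -> on_hand[A=38 B=40 C=25 D=26] avail[A=26 B=35 C=17 D=12] open={R1,R10,R11,R2,R4,R8,R9}
Step 16: cancel R9 -> on_hand[A=38 B=40 C=25 D=26] avail[A=35 B=35 C=17 D=12] open={R1,R10,R11,R2,R4,R8}
Step 17: cancel R8 -> on_hand[A=38 B=40 C=25 D=26] avail[A=35 B=39 C=17 D=12] open={R1,R10,R11,R2,R4}
Step 18: reserve R12 A 1 -> on_hand[A=38 B=40 C=25 D=26] avail[A=34 B=39 C=17 D=12] open={R1,R10,R11,R12,R2,R4}
Step 19: cancel R12 -> on_hand[A=38 B=40 C=25 D=26] avail[A=35 B=39 C=17 D=12] open={R1,R10,R11,R2,R4}
Step 20: reserve R13 B 2 -> on_hand[A=38 B=40 C=25 D=26] avail[A=35 B=37 C=17 D=12] open={R1,R10,R11,R13,R2,R4}
Step 21: reserve R14 B 3 -> on_hand[A=38 B=40 C=25 D=26] avail[A=35 B=34 C=17 D=12] open={R1,R10,R11,R13,R14,R2,R4}
Step 22: reserve R15 C 9 -> on_hand[A=38 B=40 C=25 D=26] avail[A=35 B=34 C=8 D=12] open={R1,R10,R11,R13,R14,R15,R2,R4}
Final available[A] = 35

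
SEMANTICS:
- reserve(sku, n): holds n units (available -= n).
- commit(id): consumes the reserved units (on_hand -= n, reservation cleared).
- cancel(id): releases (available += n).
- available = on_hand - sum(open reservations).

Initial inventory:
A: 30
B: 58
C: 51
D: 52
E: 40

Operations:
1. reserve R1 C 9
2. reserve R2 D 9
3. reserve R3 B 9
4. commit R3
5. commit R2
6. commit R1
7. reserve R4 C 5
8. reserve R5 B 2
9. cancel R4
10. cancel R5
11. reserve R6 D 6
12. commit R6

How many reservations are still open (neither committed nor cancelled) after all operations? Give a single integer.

Step 1: reserve R1 C 9 -> on_hand[A=30 B=58 C=51 D=52 E=40] avail[A=30 B=58 C=42 D=52 E=40] open={R1}
Step 2: reserve R2 D 9 -> on_hand[A=30 B=58 C=51 D=52 E=40] avail[A=30 B=58 C=42 D=43 E=40] open={R1,R2}
Step 3: reserve R3 B 9 -> on_hand[A=30 B=58 C=51 D=52 E=40] avail[A=30 B=49 C=42 D=43 E=40] open={R1,R2,R3}
Step 4: commit R3 -> on_hand[A=30 B=49 C=51 D=52 E=40] avail[A=30 B=49 C=42 D=43 E=40] open={R1,R2}
Step 5: commit R2 -> on_hand[A=30 B=49 C=51 D=43 E=40] avail[A=30 B=49 C=42 D=43 E=40] open={R1}
Step 6: commit R1 -> on_hand[A=30 B=49 C=42 D=43 E=40] avail[A=30 B=49 C=42 D=43 E=40] open={}
Step 7: reserve R4 C 5 -> on_hand[A=30 B=49 C=42 D=43 E=40] avail[A=30 B=49 C=37 D=43 E=40] open={R4}
Step 8: reserve R5 B 2 -> on_hand[A=30 B=49 C=42 D=43 E=40] avail[A=30 B=47 C=37 D=43 E=40] open={R4,R5}
Step 9: cancel R4 -> on_hand[A=30 B=49 C=42 D=43 E=40] avail[A=30 B=47 C=42 D=43 E=40] open={R5}
Step 10: cancel R5 -> on_hand[A=30 B=49 C=42 D=43 E=40] avail[A=30 B=49 C=42 D=43 E=40] open={}
Step 11: reserve R6 D 6 -> on_hand[A=30 B=49 C=42 D=43 E=40] avail[A=30 B=49 C=42 D=37 E=40] open={R6}
Step 12: commit R6 -> on_hand[A=30 B=49 C=42 D=37 E=40] avail[A=30 B=49 C=42 D=37 E=40] open={}
Open reservations: [] -> 0

Answer: 0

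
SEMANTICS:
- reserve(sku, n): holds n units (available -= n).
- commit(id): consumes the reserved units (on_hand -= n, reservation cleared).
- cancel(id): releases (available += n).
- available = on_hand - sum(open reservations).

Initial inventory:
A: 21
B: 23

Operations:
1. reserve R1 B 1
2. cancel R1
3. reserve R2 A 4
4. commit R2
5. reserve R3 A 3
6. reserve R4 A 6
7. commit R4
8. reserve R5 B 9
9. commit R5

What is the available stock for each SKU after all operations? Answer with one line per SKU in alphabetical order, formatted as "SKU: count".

Step 1: reserve R1 B 1 -> on_hand[A=21 B=23] avail[A=21 B=22] open={R1}
Step 2: cancel R1 -> on_hand[A=21 B=23] avail[A=21 B=23] open={}
Step 3: reserve R2 A 4 -> on_hand[A=21 B=23] avail[A=17 B=23] open={R2}
Step 4: commit R2 -> on_hand[A=17 B=23] avail[A=17 B=23] open={}
Step 5: reserve R3 A 3 -> on_hand[A=17 B=23] avail[A=14 B=23] open={R3}
Step 6: reserve R4 A 6 -> on_hand[A=17 B=23] avail[A=8 B=23] open={R3,R4}
Step 7: commit R4 -> on_hand[A=11 B=23] avail[A=8 B=23] open={R3}
Step 8: reserve R5 B 9 -> on_hand[A=11 B=23] avail[A=8 B=14] open={R3,R5}
Step 9: commit R5 -> on_hand[A=11 B=14] avail[A=8 B=14] open={R3}

Answer: A: 8
B: 14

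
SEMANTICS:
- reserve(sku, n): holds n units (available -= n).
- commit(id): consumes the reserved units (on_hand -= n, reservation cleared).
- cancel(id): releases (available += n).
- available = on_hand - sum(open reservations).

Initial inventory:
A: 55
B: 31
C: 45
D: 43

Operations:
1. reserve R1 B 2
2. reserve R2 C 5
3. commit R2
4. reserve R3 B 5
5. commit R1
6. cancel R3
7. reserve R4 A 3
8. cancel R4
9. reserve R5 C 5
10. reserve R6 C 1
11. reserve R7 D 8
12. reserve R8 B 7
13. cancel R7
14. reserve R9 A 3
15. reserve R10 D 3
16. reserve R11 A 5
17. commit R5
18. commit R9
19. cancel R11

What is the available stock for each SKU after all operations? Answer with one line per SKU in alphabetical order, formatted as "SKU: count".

Answer: A: 52
B: 22
C: 34
D: 40

Derivation:
Step 1: reserve R1 B 2 -> on_hand[A=55 B=31 C=45 D=43] avail[A=55 B=29 C=45 D=43] open={R1}
Step 2: reserve R2 C 5 -> on_hand[A=55 B=31 C=45 D=43] avail[A=55 B=29 C=40 D=43] open={R1,R2}
Step 3: commit R2 -> on_hand[A=55 B=31 C=40 D=43] avail[A=55 B=29 C=40 D=43] open={R1}
Step 4: reserve R3 B 5 -> on_hand[A=55 B=31 C=40 D=43] avail[A=55 B=24 C=40 D=43] open={R1,R3}
Step 5: commit R1 -> on_hand[A=55 B=29 C=40 D=43] avail[A=55 B=24 C=40 D=43] open={R3}
Step 6: cancel R3 -> on_hand[A=55 B=29 C=40 D=43] avail[A=55 B=29 C=40 D=43] open={}
Step 7: reserve R4 A 3 -> on_hand[A=55 B=29 C=40 D=43] avail[A=52 B=29 C=40 D=43] open={R4}
Step 8: cancel R4 -> on_hand[A=55 B=29 C=40 D=43] avail[A=55 B=29 C=40 D=43] open={}
Step 9: reserve R5 C 5 -> on_hand[A=55 B=29 C=40 D=43] avail[A=55 B=29 C=35 D=43] open={R5}
Step 10: reserve R6 C 1 -> on_hand[A=55 B=29 C=40 D=43] avail[A=55 B=29 C=34 D=43] open={R5,R6}
Step 11: reserve R7 D 8 -> on_hand[A=55 B=29 C=40 D=43] avail[A=55 B=29 C=34 D=35] open={R5,R6,R7}
Step 12: reserve R8 B 7 -> on_hand[A=55 B=29 C=40 D=43] avail[A=55 B=22 C=34 D=35] open={R5,R6,R7,R8}
Step 13: cancel R7 -> on_hand[A=55 B=29 C=40 D=43] avail[A=55 B=22 C=34 D=43] open={R5,R6,R8}
Step 14: reserve R9 A 3 -> on_hand[A=55 B=29 C=40 D=43] avail[A=52 B=22 C=34 D=43] open={R5,R6,R8,R9}
Step 15: reserve R10 D 3 -> on_hand[A=55 B=29 C=40 D=43] avail[A=52 B=22 C=34 D=40] open={R10,R5,R6,R8,R9}
Step 16: reserve R11 A 5 -> on_hand[A=55 B=29 C=40 D=43] avail[A=47 B=22 C=34 D=40] open={R10,R11,R5,R6,R8,R9}
Step 17: commit R5 -> on_hand[A=55 B=29 C=35 D=43] avail[A=47 B=22 C=34 D=40] open={R10,R11,R6,R8,R9}
Step 18: commit R9 -> on_hand[A=52 B=29 C=35 D=43] avail[A=47 B=22 C=34 D=40] open={R10,R11,R6,R8}
Step 19: cancel R11 -> on_hand[A=52 B=29 C=35 D=43] avail[A=52 B=22 C=34 D=40] open={R10,R6,R8}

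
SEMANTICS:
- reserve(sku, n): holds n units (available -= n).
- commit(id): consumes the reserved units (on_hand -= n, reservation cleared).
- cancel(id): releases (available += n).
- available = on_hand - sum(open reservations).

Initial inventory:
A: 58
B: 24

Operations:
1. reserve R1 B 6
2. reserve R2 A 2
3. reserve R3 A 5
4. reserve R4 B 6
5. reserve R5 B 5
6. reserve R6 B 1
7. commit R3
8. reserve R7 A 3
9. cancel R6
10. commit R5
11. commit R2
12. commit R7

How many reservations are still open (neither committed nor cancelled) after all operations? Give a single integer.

Answer: 2

Derivation:
Step 1: reserve R1 B 6 -> on_hand[A=58 B=24] avail[A=58 B=18] open={R1}
Step 2: reserve R2 A 2 -> on_hand[A=58 B=24] avail[A=56 B=18] open={R1,R2}
Step 3: reserve R3 A 5 -> on_hand[A=58 B=24] avail[A=51 B=18] open={R1,R2,R3}
Step 4: reserve R4 B 6 -> on_hand[A=58 B=24] avail[A=51 B=12] open={R1,R2,R3,R4}
Step 5: reserve R5 B 5 -> on_hand[A=58 B=24] avail[A=51 B=7] open={R1,R2,R3,R4,R5}
Step 6: reserve R6 B 1 -> on_hand[A=58 B=24] avail[A=51 B=6] open={R1,R2,R3,R4,R5,R6}
Step 7: commit R3 -> on_hand[A=53 B=24] avail[A=51 B=6] open={R1,R2,R4,R5,R6}
Step 8: reserve R7 A 3 -> on_hand[A=53 B=24] avail[A=48 B=6] open={R1,R2,R4,R5,R6,R7}
Step 9: cancel R6 -> on_hand[A=53 B=24] avail[A=48 B=7] open={R1,R2,R4,R5,R7}
Step 10: commit R5 -> on_hand[A=53 B=19] avail[A=48 B=7] open={R1,R2,R4,R7}
Step 11: commit R2 -> on_hand[A=51 B=19] avail[A=48 B=7] open={R1,R4,R7}
Step 12: commit R7 -> on_hand[A=48 B=19] avail[A=48 B=7] open={R1,R4}
Open reservations: ['R1', 'R4'] -> 2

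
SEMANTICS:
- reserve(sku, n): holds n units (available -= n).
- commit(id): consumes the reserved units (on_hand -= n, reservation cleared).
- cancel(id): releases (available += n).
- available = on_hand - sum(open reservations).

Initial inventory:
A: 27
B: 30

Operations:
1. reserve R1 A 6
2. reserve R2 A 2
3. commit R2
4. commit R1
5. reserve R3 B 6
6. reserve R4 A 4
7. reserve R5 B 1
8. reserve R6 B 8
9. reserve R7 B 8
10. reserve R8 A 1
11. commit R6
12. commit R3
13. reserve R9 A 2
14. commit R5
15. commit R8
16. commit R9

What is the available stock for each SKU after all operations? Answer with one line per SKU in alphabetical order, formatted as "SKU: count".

Answer: A: 12
B: 7

Derivation:
Step 1: reserve R1 A 6 -> on_hand[A=27 B=30] avail[A=21 B=30] open={R1}
Step 2: reserve R2 A 2 -> on_hand[A=27 B=30] avail[A=19 B=30] open={R1,R2}
Step 3: commit R2 -> on_hand[A=25 B=30] avail[A=19 B=30] open={R1}
Step 4: commit R1 -> on_hand[A=19 B=30] avail[A=19 B=30] open={}
Step 5: reserve R3 B 6 -> on_hand[A=19 B=30] avail[A=19 B=24] open={R3}
Step 6: reserve R4 A 4 -> on_hand[A=19 B=30] avail[A=15 B=24] open={R3,R4}
Step 7: reserve R5 B 1 -> on_hand[A=19 B=30] avail[A=15 B=23] open={R3,R4,R5}
Step 8: reserve R6 B 8 -> on_hand[A=19 B=30] avail[A=15 B=15] open={R3,R4,R5,R6}
Step 9: reserve R7 B 8 -> on_hand[A=19 B=30] avail[A=15 B=7] open={R3,R4,R5,R6,R7}
Step 10: reserve R8 A 1 -> on_hand[A=19 B=30] avail[A=14 B=7] open={R3,R4,R5,R6,R7,R8}
Step 11: commit R6 -> on_hand[A=19 B=22] avail[A=14 B=7] open={R3,R4,R5,R7,R8}
Step 12: commit R3 -> on_hand[A=19 B=16] avail[A=14 B=7] open={R4,R5,R7,R8}
Step 13: reserve R9 A 2 -> on_hand[A=19 B=16] avail[A=12 B=7] open={R4,R5,R7,R8,R9}
Step 14: commit R5 -> on_hand[A=19 B=15] avail[A=12 B=7] open={R4,R7,R8,R9}
Step 15: commit R8 -> on_hand[A=18 B=15] avail[A=12 B=7] open={R4,R7,R9}
Step 16: commit R9 -> on_hand[A=16 B=15] avail[A=12 B=7] open={R4,R7}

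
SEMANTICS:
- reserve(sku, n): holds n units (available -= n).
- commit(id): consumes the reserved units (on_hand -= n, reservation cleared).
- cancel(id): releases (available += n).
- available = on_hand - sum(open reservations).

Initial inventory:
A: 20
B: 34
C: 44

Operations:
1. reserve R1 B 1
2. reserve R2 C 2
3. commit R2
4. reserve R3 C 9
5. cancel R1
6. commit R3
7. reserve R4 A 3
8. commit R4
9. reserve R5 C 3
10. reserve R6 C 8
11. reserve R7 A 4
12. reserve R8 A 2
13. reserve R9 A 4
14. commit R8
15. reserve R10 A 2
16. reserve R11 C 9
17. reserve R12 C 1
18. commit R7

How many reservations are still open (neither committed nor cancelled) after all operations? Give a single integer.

Answer: 6

Derivation:
Step 1: reserve R1 B 1 -> on_hand[A=20 B=34 C=44] avail[A=20 B=33 C=44] open={R1}
Step 2: reserve R2 C 2 -> on_hand[A=20 B=34 C=44] avail[A=20 B=33 C=42] open={R1,R2}
Step 3: commit R2 -> on_hand[A=20 B=34 C=42] avail[A=20 B=33 C=42] open={R1}
Step 4: reserve R3 C 9 -> on_hand[A=20 B=34 C=42] avail[A=20 B=33 C=33] open={R1,R3}
Step 5: cancel R1 -> on_hand[A=20 B=34 C=42] avail[A=20 B=34 C=33] open={R3}
Step 6: commit R3 -> on_hand[A=20 B=34 C=33] avail[A=20 B=34 C=33] open={}
Step 7: reserve R4 A 3 -> on_hand[A=20 B=34 C=33] avail[A=17 B=34 C=33] open={R4}
Step 8: commit R4 -> on_hand[A=17 B=34 C=33] avail[A=17 B=34 C=33] open={}
Step 9: reserve R5 C 3 -> on_hand[A=17 B=34 C=33] avail[A=17 B=34 C=30] open={R5}
Step 10: reserve R6 C 8 -> on_hand[A=17 B=34 C=33] avail[A=17 B=34 C=22] open={R5,R6}
Step 11: reserve R7 A 4 -> on_hand[A=17 B=34 C=33] avail[A=13 B=34 C=22] open={R5,R6,R7}
Step 12: reserve R8 A 2 -> on_hand[A=17 B=34 C=33] avail[A=11 B=34 C=22] open={R5,R6,R7,R8}
Step 13: reserve R9 A 4 -> on_hand[A=17 B=34 C=33] avail[A=7 B=34 C=22] open={R5,R6,R7,R8,R9}
Step 14: commit R8 -> on_hand[A=15 B=34 C=33] avail[A=7 B=34 C=22] open={R5,R6,R7,R9}
Step 15: reserve R10 A 2 -> on_hand[A=15 B=34 C=33] avail[A=5 B=34 C=22] open={R10,R5,R6,R7,R9}
Step 16: reserve R11 C 9 -> on_hand[A=15 B=34 C=33] avail[A=5 B=34 C=13] open={R10,R11,R5,R6,R7,R9}
Step 17: reserve R12 C 1 -> on_hand[A=15 B=34 C=33] avail[A=5 B=34 C=12] open={R10,R11,R12,R5,R6,R7,R9}
Step 18: commit R7 -> on_hand[A=11 B=34 C=33] avail[A=5 B=34 C=12] open={R10,R11,R12,R5,R6,R9}
Open reservations: ['R10', 'R11', 'R12', 'R5', 'R6', 'R9'] -> 6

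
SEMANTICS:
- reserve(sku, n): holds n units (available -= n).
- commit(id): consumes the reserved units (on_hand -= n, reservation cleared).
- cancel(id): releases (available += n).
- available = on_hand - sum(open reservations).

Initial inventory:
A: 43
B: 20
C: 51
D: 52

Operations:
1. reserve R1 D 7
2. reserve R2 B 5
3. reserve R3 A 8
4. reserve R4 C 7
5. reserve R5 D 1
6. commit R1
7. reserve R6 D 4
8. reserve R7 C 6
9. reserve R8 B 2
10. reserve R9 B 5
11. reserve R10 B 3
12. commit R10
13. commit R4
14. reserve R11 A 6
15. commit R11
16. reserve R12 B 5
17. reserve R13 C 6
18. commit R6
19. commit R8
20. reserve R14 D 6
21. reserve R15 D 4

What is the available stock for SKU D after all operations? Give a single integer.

Step 1: reserve R1 D 7 -> on_hand[A=43 B=20 C=51 D=52] avail[A=43 B=20 C=51 D=45] open={R1}
Step 2: reserve R2 B 5 -> on_hand[A=43 B=20 C=51 D=52] avail[A=43 B=15 C=51 D=45] open={R1,R2}
Step 3: reserve R3 A 8 -> on_hand[A=43 B=20 C=51 D=52] avail[A=35 B=15 C=51 D=45] open={R1,R2,R3}
Step 4: reserve R4 C 7 -> on_hand[A=43 B=20 C=51 D=52] avail[A=35 B=15 C=44 D=45] open={R1,R2,R3,R4}
Step 5: reserve R5 D 1 -> on_hand[A=43 B=20 C=51 D=52] avail[A=35 B=15 C=44 D=44] open={R1,R2,R3,R4,R5}
Step 6: commit R1 -> on_hand[A=43 B=20 C=51 D=45] avail[A=35 B=15 C=44 D=44] open={R2,R3,R4,R5}
Step 7: reserve R6 D 4 -> on_hand[A=43 B=20 C=51 D=45] avail[A=35 B=15 C=44 D=40] open={R2,R3,R4,R5,R6}
Step 8: reserve R7 C 6 -> on_hand[A=43 B=20 C=51 D=45] avail[A=35 B=15 C=38 D=40] open={R2,R3,R4,R5,R6,R7}
Step 9: reserve R8 B 2 -> on_hand[A=43 B=20 C=51 D=45] avail[A=35 B=13 C=38 D=40] open={R2,R3,R4,R5,R6,R7,R8}
Step 10: reserve R9 B 5 -> on_hand[A=43 B=20 C=51 D=45] avail[A=35 B=8 C=38 D=40] open={R2,R3,R4,R5,R6,R7,R8,R9}
Step 11: reserve R10 B 3 -> on_hand[A=43 B=20 C=51 D=45] avail[A=35 B=5 C=38 D=40] open={R10,R2,R3,R4,R5,R6,R7,R8,R9}
Step 12: commit R10 -> on_hand[A=43 B=17 C=51 D=45] avail[A=35 B=5 C=38 D=40] open={R2,R3,R4,R5,R6,R7,R8,R9}
Step 13: commit R4 -> on_hand[A=43 B=17 C=44 D=45] avail[A=35 B=5 C=38 D=40] open={R2,R3,R5,R6,R7,R8,R9}
Step 14: reserve R11 A 6 -> on_hand[A=43 B=17 C=44 D=45] avail[A=29 B=5 C=38 D=40] open={R11,R2,R3,R5,R6,R7,R8,R9}
Step 15: commit R11 -> on_hand[A=37 B=17 C=44 D=45] avail[A=29 B=5 C=38 D=40] open={R2,R3,R5,R6,R7,R8,R9}
Step 16: reserve R12 B 5 -> on_hand[A=37 B=17 C=44 D=45] avail[A=29 B=0 C=38 D=40] open={R12,R2,R3,R5,R6,R7,R8,R9}
Step 17: reserve R13 C 6 -> on_hand[A=37 B=17 C=44 D=45] avail[A=29 B=0 C=32 D=40] open={R12,R13,R2,R3,R5,R6,R7,R8,R9}
Step 18: commit R6 -> on_hand[A=37 B=17 C=44 D=41] avail[A=29 B=0 C=32 D=40] open={R12,R13,R2,R3,R5,R7,R8,R9}
Step 19: commit R8 -> on_hand[A=37 B=15 C=44 D=41] avail[A=29 B=0 C=32 D=40] open={R12,R13,R2,R3,R5,R7,R9}
Step 20: reserve R14 D 6 -> on_hand[A=37 B=15 C=44 D=41] avail[A=29 B=0 C=32 D=34] open={R12,R13,R14,R2,R3,R5,R7,R9}
Step 21: reserve R15 D 4 -> on_hand[A=37 B=15 C=44 D=41] avail[A=29 B=0 C=32 D=30] open={R12,R13,R14,R15,R2,R3,R5,R7,R9}
Final available[D] = 30

Answer: 30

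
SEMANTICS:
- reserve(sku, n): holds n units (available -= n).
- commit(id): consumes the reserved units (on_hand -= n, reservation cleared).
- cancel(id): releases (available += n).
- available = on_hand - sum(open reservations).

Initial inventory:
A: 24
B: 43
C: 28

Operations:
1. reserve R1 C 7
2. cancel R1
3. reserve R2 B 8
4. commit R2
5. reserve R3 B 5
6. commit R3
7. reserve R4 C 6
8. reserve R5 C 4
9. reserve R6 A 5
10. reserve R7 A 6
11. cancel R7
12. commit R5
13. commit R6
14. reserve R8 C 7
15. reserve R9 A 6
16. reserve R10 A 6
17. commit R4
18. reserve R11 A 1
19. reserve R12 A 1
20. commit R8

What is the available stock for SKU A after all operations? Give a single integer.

Step 1: reserve R1 C 7 -> on_hand[A=24 B=43 C=28] avail[A=24 B=43 C=21] open={R1}
Step 2: cancel R1 -> on_hand[A=24 B=43 C=28] avail[A=24 B=43 C=28] open={}
Step 3: reserve R2 B 8 -> on_hand[A=24 B=43 C=28] avail[A=24 B=35 C=28] open={R2}
Step 4: commit R2 -> on_hand[A=24 B=35 C=28] avail[A=24 B=35 C=28] open={}
Step 5: reserve R3 B 5 -> on_hand[A=24 B=35 C=28] avail[A=24 B=30 C=28] open={R3}
Step 6: commit R3 -> on_hand[A=24 B=30 C=28] avail[A=24 B=30 C=28] open={}
Step 7: reserve R4 C 6 -> on_hand[A=24 B=30 C=28] avail[A=24 B=30 C=22] open={R4}
Step 8: reserve R5 C 4 -> on_hand[A=24 B=30 C=28] avail[A=24 B=30 C=18] open={R4,R5}
Step 9: reserve R6 A 5 -> on_hand[A=24 B=30 C=28] avail[A=19 B=30 C=18] open={R4,R5,R6}
Step 10: reserve R7 A 6 -> on_hand[A=24 B=30 C=28] avail[A=13 B=30 C=18] open={R4,R5,R6,R7}
Step 11: cancel R7 -> on_hand[A=24 B=30 C=28] avail[A=19 B=30 C=18] open={R4,R5,R6}
Step 12: commit R5 -> on_hand[A=24 B=30 C=24] avail[A=19 B=30 C=18] open={R4,R6}
Step 13: commit R6 -> on_hand[A=19 B=30 C=24] avail[A=19 B=30 C=18] open={R4}
Step 14: reserve R8 C 7 -> on_hand[A=19 B=30 C=24] avail[A=19 B=30 C=11] open={R4,R8}
Step 15: reserve R9 A 6 -> on_hand[A=19 B=30 C=24] avail[A=13 B=30 C=11] open={R4,R8,R9}
Step 16: reserve R10 A 6 -> on_hand[A=19 B=30 C=24] avail[A=7 B=30 C=11] open={R10,R4,R8,R9}
Step 17: commit R4 -> on_hand[A=19 B=30 C=18] avail[A=7 B=30 C=11] open={R10,R8,R9}
Step 18: reserve R11 A 1 -> on_hand[A=19 B=30 C=18] avail[A=6 B=30 C=11] open={R10,R11,R8,R9}
Step 19: reserve R12 A 1 -> on_hand[A=19 B=30 C=18] avail[A=5 B=30 C=11] open={R10,R11,R12,R8,R9}
Step 20: commit R8 -> on_hand[A=19 B=30 C=11] avail[A=5 B=30 C=11] open={R10,R11,R12,R9}
Final available[A] = 5

Answer: 5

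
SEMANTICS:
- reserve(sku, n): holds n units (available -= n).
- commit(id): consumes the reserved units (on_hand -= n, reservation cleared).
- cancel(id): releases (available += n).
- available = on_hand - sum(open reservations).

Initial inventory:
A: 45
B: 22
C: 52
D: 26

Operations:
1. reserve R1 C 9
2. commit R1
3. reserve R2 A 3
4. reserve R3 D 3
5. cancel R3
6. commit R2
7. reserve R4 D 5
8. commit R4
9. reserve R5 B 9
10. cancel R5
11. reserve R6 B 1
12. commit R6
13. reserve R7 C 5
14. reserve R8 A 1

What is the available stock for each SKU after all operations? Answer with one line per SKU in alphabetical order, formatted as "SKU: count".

Step 1: reserve R1 C 9 -> on_hand[A=45 B=22 C=52 D=26] avail[A=45 B=22 C=43 D=26] open={R1}
Step 2: commit R1 -> on_hand[A=45 B=22 C=43 D=26] avail[A=45 B=22 C=43 D=26] open={}
Step 3: reserve R2 A 3 -> on_hand[A=45 B=22 C=43 D=26] avail[A=42 B=22 C=43 D=26] open={R2}
Step 4: reserve R3 D 3 -> on_hand[A=45 B=22 C=43 D=26] avail[A=42 B=22 C=43 D=23] open={R2,R3}
Step 5: cancel R3 -> on_hand[A=45 B=22 C=43 D=26] avail[A=42 B=22 C=43 D=26] open={R2}
Step 6: commit R2 -> on_hand[A=42 B=22 C=43 D=26] avail[A=42 B=22 C=43 D=26] open={}
Step 7: reserve R4 D 5 -> on_hand[A=42 B=22 C=43 D=26] avail[A=42 B=22 C=43 D=21] open={R4}
Step 8: commit R4 -> on_hand[A=42 B=22 C=43 D=21] avail[A=42 B=22 C=43 D=21] open={}
Step 9: reserve R5 B 9 -> on_hand[A=42 B=22 C=43 D=21] avail[A=42 B=13 C=43 D=21] open={R5}
Step 10: cancel R5 -> on_hand[A=42 B=22 C=43 D=21] avail[A=42 B=22 C=43 D=21] open={}
Step 11: reserve R6 B 1 -> on_hand[A=42 B=22 C=43 D=21] avail[A=42 B=21 C=43 D=21] open={R6}
Step 12: commit R6 -> on_hand[A=42 B=21 C=43 D=21] avail[A=42 B=21 C=43 D=21] open={}
Step 13: reserve R7 C 5 -> on_hand[A=42 B=21 C=43 D=21] avail[A=42 B=21 C=38 D=21] open={R7}
Step 14: reserve R8 A 1 -> on_hand[A=42 B=21 C=43 D=21] avail[A=41 B=21 C=38 D=21] open={R7,R8}

Answer: A: 41
B: 21
C: 38
D: 21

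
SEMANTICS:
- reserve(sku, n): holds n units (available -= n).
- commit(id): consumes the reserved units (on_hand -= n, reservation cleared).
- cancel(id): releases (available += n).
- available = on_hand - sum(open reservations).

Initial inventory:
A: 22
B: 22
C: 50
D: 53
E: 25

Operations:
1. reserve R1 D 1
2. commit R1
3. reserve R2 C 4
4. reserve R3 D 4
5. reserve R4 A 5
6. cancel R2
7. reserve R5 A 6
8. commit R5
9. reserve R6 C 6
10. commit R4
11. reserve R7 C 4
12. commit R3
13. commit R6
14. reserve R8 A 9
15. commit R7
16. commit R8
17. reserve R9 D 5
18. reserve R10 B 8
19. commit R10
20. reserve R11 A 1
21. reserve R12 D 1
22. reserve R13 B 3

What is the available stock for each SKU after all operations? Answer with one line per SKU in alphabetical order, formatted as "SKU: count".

Step 1: reserve R1 D 1 -> on_hand[A=22 B=22 C=50 D=53 E=25] avail[A=22 B=22 C=50 D=52 E=25] open={R1}
Step 2: commit R1 -> on_hand[A=22 B=22 C=50 D=52 E=25] avail[A=22 B=22 C=50 D=52 E=25] open={}
Step 3: reserve R2 C 4 -> on_hand[A=22 B=22 C=50 D=52 E=25] avail[A=22 B=22 C=46 D=52 E=25] open={R2}
Step 4: reserve R3 D 4 -> on_hand[A=22 B=22 C=50 D=52 E=25] avail[A=22 B=22 C=46 D=48 E=25] open={R2,R3}
Step 5: reserve R4 A 5 -> on_hand[A=22 B=22 C=50 D=52 E=25] avail[A=17 B=22 C=46 D=48 E=25] open={R2,R3,R4}
Step 6: cancel R2 -> on_hand[A=22 B=22 C=50 D=52 E=25] avail[A=17 B=22 C=50 D=48 E=25] open={R3,R4}
Step 7: reserve R5 A 6 -> on_hand[A=22 B=22 C=50 D=52 E=25] avail[A=11 B=22 C=50 D=48 E=25] open={R3,R4,R5}
Step 8: commit R5 -> on_hand[A=16 B=22 C=50 D=52 E=25] avail[A=11 B=22 C=50 D=48 E=25] open={R3,R4}
Step 9: reserve R6 C 6 -> on_hand[A=16 B=22 C=50 D=52 E=25] avail[A=11 B=22 C=44 D=48 E=25] open={R3,R4,R6}
Step 10: commit R4 -> on_hand[A=11 B=22 C=50 D=52 E=25] avail[A=11 B=22 C=44 D=48 E=25] open={R3,R6}
Step 11: reserve R7 C 4 -> on_hand[A=11 B=22 C=50 D=52 E=25] avail[A=11 B=22 C=40 D=48 E=25] open={R3,R6,R7}
Step 12: commit R3 -> on_hand[A=11 B=22 C=50 D=48 E=25] avail[A=11 B=22 C=40 D=48 E=25] open={R6,R7}
Step 13: commit R6 -> on_hand[A=11 B=22 C=44 D=48 E=25] avail[A=11 B=22 C=40 D=48 E=25] open={R7}
Step 14: reserve R8 A 9 -> on_hand[A=11 B=22 C=44 D=48 E=25] avail[A=2 B=22 C=40 D=48 E=25] open={R7,R8}
Step 15: commit R7 -> on_hand[A=11 B=22 C=40 D=48 E=25] avail[A=2 B=22 C=40 D=48 E=25] open={R8}
Step 16: commit R8 -> on_hand[A=2 B=22 C=40 D=48 E=25] avail[A=2 B=22 C=40 D=48 E=25] open={}
Step 17: reserve R9 D 5 -> on_hand[A=2 B=22 C=40 D=48 E=25] avail[A=2 B=22 C=40 D=43 E=25] open={R9}
Step 18: reserve R10 B 8 -> on_hand[A=2 B=22 C=40 D=48 E=25] avail[A=2 B=14 C=40 D=43 E=25] open={R10,R9}
Step 19: commit R10 -> on_hand[A=2 B=14 C=40 D=48 E=25] avail[A=2 B=14 C=40 D=43 E=25] open={R9}
Step 20: reserve R11 A 1 -> on_hand[A=2 B=14 C=40 D=48 E=25] avail[A=1 B=14 C=40 D=43 E=25] open={R11,R9}
Step 21: reserve R12 D 1 -> on_hand[A=2 B=14 C=40 D=48 E=25] avail[A=1 B=14 C=40 D=42 E=25] open={R11,R12,R9}
Step 22: reserve R13 B 3 -> on_hand[A=2 B=14 C=40 D=48 E=25] avail[A=1 B=11 C=40 D=42 E=25] open={R11,R12,R13,R9}

Answer: A: 1
B: 11
C: 40
D: 42
E: 25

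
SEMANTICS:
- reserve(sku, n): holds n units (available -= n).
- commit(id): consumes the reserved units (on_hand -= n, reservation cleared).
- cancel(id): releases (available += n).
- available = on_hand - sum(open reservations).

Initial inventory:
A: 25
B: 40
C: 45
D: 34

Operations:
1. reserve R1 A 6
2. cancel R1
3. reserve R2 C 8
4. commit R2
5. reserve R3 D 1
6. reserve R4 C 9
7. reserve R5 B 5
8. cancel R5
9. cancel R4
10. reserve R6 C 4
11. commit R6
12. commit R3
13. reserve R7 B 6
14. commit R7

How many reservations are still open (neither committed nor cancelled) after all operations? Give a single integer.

Step 1: reserve R1 A 6 -> on_hand[A=25 B=40 C=45 D=34] avail[A=19 B=40 C=45 D=34] open={R1}
Step 2: cancel R1 -> on_hand[A=25 B=40 C=45 D=34] avail[A=25 B=40 C=45 D=34] open={}
Step 3: reserve R2 C 8 -> on_hand[A=25 B=40 C=45 D=34] avail[A=25 B=40 C=37 D=34] open={R2}
Step 4: commit R2 -> on_hand[A=25 B=40 C=37 D=34] avail[A=25 B=40 C=37 D=34] open={}
Step 5: reserve R3 D 1 -> on_hand[A=25 B=40 C=37 D=34] avail[A=25 B=40 C=37 D=33] open={R3}
Step 6: reserve R4 C 9 -> on_hand[A=25 B=40 C=37 D=34] avail[A=25 B=40 C=28 D=33] open={R3,R4}
Step 7: reserve R5 B 5 -> on_hand[A=25 B=40 C=37 D=34] avail[A=25 B=35 C=28 D=33] open={R3,R4,R5}
Step 8: cancel R5 -> on_hand[A=25 B=40 C=37 D=34] avail[A=25 B=40 C=28 D=33] open={R3,R4}
Step 9: cancel R4 -> on_hand[A=25 B=40 C=37 D=34] avail[A=25 B=40 C=37 D=33] open={R3}
Step 10: reserve R6 C 4 -> on_hand[A=25 B=40 C=37 D=34] avail[A=25 B=40 C=33 D=33] open={R3,R6}
Step 11: commit R6 -> on_hand[A=25 B=40 C=33 D=34] avail[A=25 B=40 C=33 D=33] open={R3}
Step 12: commit R3 -> on_hand[A=25 B=40 C=33 D=33] avail[A=25 B=40 C=33 D=33] open={}
Step 13: reserve R7 B 6 -> on_hand[A=25 B=40 C=33 D=33] avail[A=25 B=34 C=33 D=33] open={R7}
Step 14: commit R7 -> on_hand[A=25 B=34 C=33 D=33] avail[A=25 B=34 C=33 D=33] open={}
Open reservations: [] -> 0

Answer: 0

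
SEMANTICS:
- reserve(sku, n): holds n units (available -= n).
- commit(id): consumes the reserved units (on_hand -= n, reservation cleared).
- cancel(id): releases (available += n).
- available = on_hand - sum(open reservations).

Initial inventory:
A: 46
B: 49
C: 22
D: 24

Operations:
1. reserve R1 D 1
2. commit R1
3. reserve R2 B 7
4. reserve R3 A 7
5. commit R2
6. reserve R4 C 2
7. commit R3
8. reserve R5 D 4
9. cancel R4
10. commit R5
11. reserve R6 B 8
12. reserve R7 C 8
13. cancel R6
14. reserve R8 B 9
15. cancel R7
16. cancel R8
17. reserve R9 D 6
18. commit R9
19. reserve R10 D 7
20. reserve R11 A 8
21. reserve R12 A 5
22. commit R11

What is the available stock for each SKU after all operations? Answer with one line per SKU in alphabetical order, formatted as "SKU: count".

Answer: A: 26
B: 42
C: 22
D: 6

Derivation:
Step 1: reserve R1 D 1 -> on_hand[A=46 B=49 C=22 D=24] avail[A=46 B=49 C=22 D=23] open={R1}
Step 2: commit R1 -> on_hand[A=46 B=49 C=22 D=23] avail[A=46 B=49 C=22 D=23] open={}
Step 3: reserve R2 B 7 -> on_hand[A=46 B=49 C=22 D=23] avail[A=46 B=42 C=22 D=23] open={R2}
Step 4: reserve R3 A 7 -> on_hand[A=46 B=49 C=22 D=23] avail[A=39 B=42 C=22 D=23] open={R2,R3}
Step 5: commit R2 -> on_hand[A=46 B=42 C=22 D=23] avail[A=39 B=42 C=22 D=23] open={R3}
Step 6: reserve R4 C 2 -> on_hand[A=46 B=42 C=22 D=23] avail[A=39 B=42 C=20 D=23] open={R3,R4}
Step 7: commit R3 -> on_hand[A=39 B=42 C=22 D=23] avail[A=39 B=42 C=20 D=23] open={R4}
Step 8: reserve R5 D 4 -> on_hand[A=39 B=42 C=22 D=23] avail[A=39 B=42 C=20 D=19] open={R4,R5}
Step 9: cancel R4 -> on_hand[A=39 B=42 C=22 D=23] avail[A=39 B=42 C=22 D=19] open={R5}
Step 10: commit R5 -> on_hand[A=39 B=42 C=22 D=19] avail[A=39 B=42 C=22 D=19] open={}
Step 11: reserve R6 B 8 -> on_hand[A=39 B=42 C=22 D=19] avail[A=39 B=34 C=22 D=19] open={R6}
Step 12: reserve R7 C 8 -> on_hand[A=39 B=42 C=22 D=19] avail[A=39 B=34 C=14 D=19] open={R6,R7}
Step 13: cancel R6 -> on_hand[A=39 B=42 C=22 D=19] avail[A=39 B=42 C=14 D=19] open={R7}
Step 14: reserve R8 B 9 -> on_hand[A=39 B=42 C=22 D=19] avail[A=39 B=33 C=14 D=19] open={R7,R8}
Step 15: cancel R7 -> on_hand[A=39 B=42 C=22 D=19] avail[A=39 B=33 C=22 D=19] open={R8}
Step 16: cancel R8 -> on_hand[A=39 B=42 C=22 D=19] avail[A=39 B=42 C=22 D=19] open={}
Step 17: reserve R9 D 6 -> on_hand[A=39 B=42 C=22 D=19] avail[A=39 B=42 C=22 D=13] open={R9}
Step 18: commit R9 -> on_hand[A=39 B=42 C=22 D=13] avail[A=39 B=42 C=22 D=13] open={}
Step 19: reserve R10 D 7 -> on_hand[A=39 B=42 C=22 D=13] avail[A=39 B=42 C=22 D=6] open={R10}
Step 20: reserve R11 A 8 -> on_hand[A=39 B=42 C=22 D=13] avail[A=31 B=42 C=22 D=6] open={R10,R11}
Step 21: reserve R12 A 5 -> on_hand[A=39 B=42 C=22 D=13] avail[A=26 B=42 C=22 D=6] open={R10,R11,R12}
Step 22: commit R11 -> on_hand[A=31 B=42 C=22 D=13] avail[A=26 B=42 C=22 D=6] open={R10,R12}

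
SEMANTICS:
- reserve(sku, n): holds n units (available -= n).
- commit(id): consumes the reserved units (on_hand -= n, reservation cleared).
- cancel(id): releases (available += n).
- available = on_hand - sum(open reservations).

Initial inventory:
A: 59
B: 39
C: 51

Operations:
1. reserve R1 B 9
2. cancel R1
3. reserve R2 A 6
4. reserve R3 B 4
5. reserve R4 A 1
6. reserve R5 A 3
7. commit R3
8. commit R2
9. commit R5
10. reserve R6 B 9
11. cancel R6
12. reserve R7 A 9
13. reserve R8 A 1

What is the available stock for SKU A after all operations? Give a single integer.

Step 1: reserve R1 B 9 -> on_hand[A=59 B=39 C=51] avail[A=59 B=30 C=51] open={R1}
Step 2: cancel R1 -> on_hand[A=59 B=39 C=51] avail[A=59 B=39 C=51] open={}
Step 3: reserve R2 A 6 -> on_hand[A=59 B=39 C=51] avail[A=53 B=39 C=51] open={R2}
Step 4: reserve R3 B 4 -> on_hand[A=59 B=39 C=51] avail[A=53 B=35 C=51] open={R2,R3}
Step 5: reserve R4 A 1 -> on_hand[A=59 B=39 C=51] avail[A=52 B=35 C=51] open={R2,R3,R4}
Step 6: reserve R5 A 3 -> on_hand[A=59 B=39 C=51] avail[A=49 B=35 C=51] open={R2,R3,R4,R5}
Step 7: commit R3 -> on_hand[A=59 B=35 C=51] avail[A=49 B=35 C=51] open={R2,R4,R5}
Step 8: commit R2 -> on_hand[A=53 B=35 C=51] avail[A=49 B=35 C=51] open={R4,R5}
Step 9: commit R5 -> on_hand[A=50 B=35 C=51] avail[A=49 B=35 C=51] open={R4}
Step 10: reserve R6 B 9 -> on_hand[A=50 B=35 C=51] avail[A=49 B=26 C=51] open={R4,R6}
Step 11: cancel R6 -> on_hand[A=50 B=35 C=51] avail[A=49 B=35 C=51] open={R4}
Step 12: reserve R7 A 9 -> on_hand[A=50 B=35 C=51] avail[A=40 B=35 C=51] open={R4,R7}
Step 13: reserve R8 A 1 -> on_hand[A=50 B=35 C=51] avail[A=39 B=35 C=51] open={R4,R7,R8}
Final available[A] = 39

Answer: 39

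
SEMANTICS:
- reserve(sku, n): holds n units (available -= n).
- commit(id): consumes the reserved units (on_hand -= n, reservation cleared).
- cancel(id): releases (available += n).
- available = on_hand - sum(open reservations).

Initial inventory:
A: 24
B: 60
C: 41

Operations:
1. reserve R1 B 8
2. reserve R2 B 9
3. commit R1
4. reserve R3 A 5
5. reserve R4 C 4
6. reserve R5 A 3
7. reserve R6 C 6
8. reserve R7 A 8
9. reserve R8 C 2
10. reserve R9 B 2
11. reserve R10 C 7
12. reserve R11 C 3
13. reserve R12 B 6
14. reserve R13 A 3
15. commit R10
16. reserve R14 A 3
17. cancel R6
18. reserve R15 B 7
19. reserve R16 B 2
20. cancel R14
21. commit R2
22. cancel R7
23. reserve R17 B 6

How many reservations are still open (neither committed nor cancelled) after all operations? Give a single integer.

Step 1: reserve R1 B 8 -> on_hand[A=24 B=60 C=41] avail[A=24 B=52 C=41] open={R1}
Step 2: reserve R2 B 9 -> on_hand[A=24 B=60 C=41] avail[A=24 B=43 C=41] open={R1,R2}
Step 3: commit R1 -> on_hand[A=24 B=52 C=41] avail[A=24 B=43 C=41] open={R2}
Step 4: reserve R3 A 5 -> on_hand[A=24 B=52 C=41] avail[A=19 B=43 C=41] open={R2,R3}
Step 5: reserve R4 C 4 -> on_hand[A=24 B=52 C=41] avail[A=19 B=43 C=37] open={R2,R3,R4}
Step 6: reserve R5 A 3 -> on_hand[A=24 B=52 C=41] avail[A=16 B=43 C=37] open={R2,R3,R4,R5}
Step 7: reserve R6 C 6 -> on_hand[A=24 B=52 C=41] avail[A=16 B=43 C=31] open={R2,R3,R4,R5,R6}
Step 8: reserve R7 A 8 -> on_hand[A=24 B=52 C=41] avail[A=8 B=43 C=31] open={R2,R3,R4,R5,R6,R7}
Step 9: reserve R8 C 2 -> on_hand[A=24 B=52 C=41] avail[A=8 B=43 C=29] open={R2,R3,R4,R5,R6,R7,R8}
Step 10: reserve R9 B 2 -> on_hand[A=24 B=52 C=41] avail[A=8 B=41 C=29] open={R2,R3,R4,R5,R6,R7,R8,R9}
Step 11: reserve R10 C 7 -> on_hand[A=24 B=52 C=41] avail[A=8 B=41 C=22] open={R10,R2,R3,R4,R5,R6,R7,R8,R9}
Step 12: reserve R11 C 3 -> on_hand[A=24 B=52 C=41] avail[A=8 B=41 C=19] open={R10,R11,R2,R3,R4,R5,R6,R7,R8,R9}
Step 13: reserve R12 B 6 -> on_hand[A=24 B=52 C=41] avail[A=8 B=35 C=19] open={R10,R11,R12,R2,R3,R4,R5,R6,R7,R8,R9}
Step 14: reserve R13 A 3 -> on_hand[A=24 B=52 C=41] avail[A=5 B=35 C=19] open={R10,R11,R12,R13,R2,R3,R4,R5,R6,R7,R8,R9}
Step 15: commit R10 -> on_hand[A=24 B=52 C=34] avail[A=5 B=35 C=19] open={R11,R12,R13,R2,R3,R4,R5,R6,R7,R8,R9}
Step 16: reserve R14 A 3 -> on_hand[A=24 B=52 C=34] avail[A=2 B=35 C=19] open={R11,R12,R13,R14,R2,R3,R4,R5,R6,R7,R8,R9}
Step 17: cancel R6 -> on_hand[A=24 B=52 C=34] avail[A=2 B=35 C=25] open={R11,R12,R13,R14,R2,R3,R4,R5,R7,R8,R9}
Step 18: reserve R15 B 7 -> on_hand[A=24 B=52 C=34] avail[A=2 B=28 C=25] open={R11,R12,R13,R14,R15,R2,R3,R4,R5,R7,R8,R9}
Step 19: reserve R16 B 2 -> on_hand[A=24 B=52 C=34] avail[A=2 B=26 C=25] open={R11,R12,R13,R14,R15,R16,R2,R3,R4,R5,R7,R8,R9}
Step 20: cancel R14 -> on_hand[A=24 B=52 C=34] avail[A=5 B=26 C=25] open={R11,R12,R13,R15,R16,R2,R3,R4,R5,R7,R8,R9}
Step 21: commit R2 -> on_hand[A=24 B=43 C=34] avail[A=5 B=26 C=25] open={R11,R12,R13,R15,R16,R3,R4,R5,R7,R8,R9}
Step 22: cancel R7 -> on_hand[A=24 B=43 C=34] avail[A=13 B=26 C=25] open={R11,R12,R13,R15,R16,R3,R4,R5,R8,R9}
Step 23: reserve R17 B 6 -> on_hand[A=24 B=43 C=34] avail[A=13 B=20 C=25] open={R11,R12,R13,R15,R16,R17,R3,R4,R5,R8,R9}
Open reservations: ['R11', 'R12', 'R13', 'R15', 'R16', 'R17', 'R3', 'R4', 'R5', 'R8', 'R9'] -> 11

Answer: 11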